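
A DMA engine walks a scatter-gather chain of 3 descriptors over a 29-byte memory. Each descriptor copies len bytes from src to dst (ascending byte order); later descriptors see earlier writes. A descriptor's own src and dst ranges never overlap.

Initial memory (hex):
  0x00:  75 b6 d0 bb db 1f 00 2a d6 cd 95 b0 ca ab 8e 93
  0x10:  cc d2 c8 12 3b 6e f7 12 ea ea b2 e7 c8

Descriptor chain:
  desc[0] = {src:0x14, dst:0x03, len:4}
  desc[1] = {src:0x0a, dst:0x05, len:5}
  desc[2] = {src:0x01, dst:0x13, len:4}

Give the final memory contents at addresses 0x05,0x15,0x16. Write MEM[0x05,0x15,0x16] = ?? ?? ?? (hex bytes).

D0: mem[0x03..0x06] <- [3b 6e f7 12]
D1: mem[0x05..0x09] <- [95 b0 ca ab 8e]
D2: mem[0x13..0x16] <- [b6 d0 3b 6e]
query mem[0x05]=0x95, mem[0x15]=0x3b, mem[0x16]=0x6e

MEM[0x05,0x15,0x16] = 95 3b 6e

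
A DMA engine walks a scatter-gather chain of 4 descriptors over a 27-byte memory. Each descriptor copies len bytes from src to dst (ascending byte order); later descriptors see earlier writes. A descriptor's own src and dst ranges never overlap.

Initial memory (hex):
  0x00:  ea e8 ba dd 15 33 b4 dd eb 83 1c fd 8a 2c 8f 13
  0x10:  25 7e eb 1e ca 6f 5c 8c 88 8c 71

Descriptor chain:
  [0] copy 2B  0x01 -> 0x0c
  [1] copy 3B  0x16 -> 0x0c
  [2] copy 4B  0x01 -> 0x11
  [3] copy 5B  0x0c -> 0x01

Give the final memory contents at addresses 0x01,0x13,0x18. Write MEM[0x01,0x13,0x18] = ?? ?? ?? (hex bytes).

MEM[0x01,0x13,0x18] = 5c dd 88

#0 dst[0x0c+2] := {0xe8,0xba}
#1 dst[0x0c+3] := {0x5c,0x8c,0x88}
#2 dst[0x11+4] := {0xe8,0xba,0xdd,0x15}
#3 dst[0x01+5] := {0x5c,0x8c,0x88,0x13,0x25}
query mem[0x01]=0x5c, mem[0x13]=0xdd, mem[0x18]=0x88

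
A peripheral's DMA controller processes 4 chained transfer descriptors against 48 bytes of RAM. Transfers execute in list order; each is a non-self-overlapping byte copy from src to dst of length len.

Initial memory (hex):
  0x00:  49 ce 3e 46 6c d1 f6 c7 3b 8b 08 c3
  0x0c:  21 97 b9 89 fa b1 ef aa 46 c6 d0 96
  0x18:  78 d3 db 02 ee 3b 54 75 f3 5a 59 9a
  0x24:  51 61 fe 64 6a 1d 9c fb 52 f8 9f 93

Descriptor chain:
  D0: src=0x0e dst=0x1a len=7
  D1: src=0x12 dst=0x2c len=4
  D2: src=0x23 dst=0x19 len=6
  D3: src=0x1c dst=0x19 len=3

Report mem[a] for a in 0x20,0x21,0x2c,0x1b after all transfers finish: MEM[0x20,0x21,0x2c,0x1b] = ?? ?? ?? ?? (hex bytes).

D0: mem[0x1a..0x20] <- [b9 89 fa b1 ef aa 46]
D1: mem[0x2c..0x2f] <- [ef aa 46 c6]
D2: mem[0x19..0x1e] <- [9a 51 61 fe 64 6a]
D3: mem[0x19..0x1b] <- [fe 64 6a]
query mem[0x20]=0x46, mem[0x21]=0x5a, mem[0x2c]=0xef, mem[0x1b]=0x6a

MEM[0x20,0x21,0x2c,0x1b] = 46 5a ef 6a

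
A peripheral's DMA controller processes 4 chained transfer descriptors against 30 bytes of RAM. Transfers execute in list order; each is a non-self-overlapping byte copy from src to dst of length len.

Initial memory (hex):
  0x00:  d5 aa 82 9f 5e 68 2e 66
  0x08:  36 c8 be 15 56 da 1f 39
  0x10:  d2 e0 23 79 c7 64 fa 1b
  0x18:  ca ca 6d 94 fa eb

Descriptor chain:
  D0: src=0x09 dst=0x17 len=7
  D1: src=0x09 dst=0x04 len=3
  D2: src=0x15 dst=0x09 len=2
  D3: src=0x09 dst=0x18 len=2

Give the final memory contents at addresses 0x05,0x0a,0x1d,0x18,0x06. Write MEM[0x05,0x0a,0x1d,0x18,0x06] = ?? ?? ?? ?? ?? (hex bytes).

MEM[0x05,0x0a,0x1d,0x18,0x06] = be fa 39 64 15

[0] 0x09->0x17 len=7 : c8 be 15 56 da 1f 39
[1] 0x09->0x04 len=3 : c8 be 15
[2] 0x15->0x09 len=2 : 64 fa
[3] 0x09->0x18 len=2 : 64 fa
query mem[0x05]=0xbe, mem[0x0a]=0xfa, mem[0x1d]=0x39, mem[0x18]=0x64, mem[0x06]=0x15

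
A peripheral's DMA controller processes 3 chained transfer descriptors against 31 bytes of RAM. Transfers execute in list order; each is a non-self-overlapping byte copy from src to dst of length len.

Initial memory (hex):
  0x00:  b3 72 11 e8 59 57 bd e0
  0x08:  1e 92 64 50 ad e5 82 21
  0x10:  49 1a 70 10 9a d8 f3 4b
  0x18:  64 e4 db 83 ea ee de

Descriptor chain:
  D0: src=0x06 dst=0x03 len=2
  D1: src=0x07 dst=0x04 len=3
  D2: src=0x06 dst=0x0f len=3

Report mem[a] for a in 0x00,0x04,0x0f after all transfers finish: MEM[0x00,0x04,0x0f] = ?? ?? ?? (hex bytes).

MEM[0x00,0x04,0x0f] = b3 e0 92

[0] 0x06->0x03 len=2 : bd e0
[1] 0x07->0x04 len=3 : e0 1e 92
[2] 0x06->0x0f len=3 : 92 e0 1e
query mem[0x00]=0xb3, mem[0x04]=0xe0, mem[0x0f]=0x92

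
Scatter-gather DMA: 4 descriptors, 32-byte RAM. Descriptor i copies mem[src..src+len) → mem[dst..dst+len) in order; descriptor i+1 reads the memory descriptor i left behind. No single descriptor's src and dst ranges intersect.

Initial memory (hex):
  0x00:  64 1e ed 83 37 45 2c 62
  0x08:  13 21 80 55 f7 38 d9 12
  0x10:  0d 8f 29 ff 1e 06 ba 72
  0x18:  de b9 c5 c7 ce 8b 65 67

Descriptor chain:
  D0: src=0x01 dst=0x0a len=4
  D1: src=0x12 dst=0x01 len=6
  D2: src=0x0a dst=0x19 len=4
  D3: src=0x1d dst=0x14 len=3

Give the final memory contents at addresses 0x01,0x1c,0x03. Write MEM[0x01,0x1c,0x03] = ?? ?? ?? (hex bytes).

MEM[0x01,0x1c,0x03] = 29 37 1e

D0: mem[0x0a..0x0d] <- [1e ed 83 37]
D1: mem[0x01..0x06] <- [29 ff 1e 06 ba 72]
D2: mem[0x19..0x1c] <- [1e ed 83 37]
D3: mem[0x14..0x16] <- [8b 65 67]
query mem[0x01]=0x29, mem[0x1c]=0x37, mem[0x03]=0x1e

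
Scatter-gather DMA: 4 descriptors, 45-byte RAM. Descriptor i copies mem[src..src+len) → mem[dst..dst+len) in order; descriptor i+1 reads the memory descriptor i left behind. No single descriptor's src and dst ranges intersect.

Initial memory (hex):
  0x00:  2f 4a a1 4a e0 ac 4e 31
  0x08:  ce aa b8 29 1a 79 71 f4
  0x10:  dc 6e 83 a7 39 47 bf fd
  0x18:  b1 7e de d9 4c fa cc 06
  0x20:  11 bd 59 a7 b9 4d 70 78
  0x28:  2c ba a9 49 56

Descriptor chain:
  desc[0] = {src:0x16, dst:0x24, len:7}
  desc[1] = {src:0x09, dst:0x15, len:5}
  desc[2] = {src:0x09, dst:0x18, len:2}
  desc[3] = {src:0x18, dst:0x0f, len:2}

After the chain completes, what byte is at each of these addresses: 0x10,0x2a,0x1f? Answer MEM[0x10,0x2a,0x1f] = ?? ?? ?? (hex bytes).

MEM[0x10,0x2a,0x1f] = b8 4c 06

  after D0: wrote 7B at 0x24 = bffdb17eded94c
  after D1: wrote 5B at 0x15 = aab8291a79
  after D2: wrote 2B at 0x18 = aab8
  after D3: wrote 2B at 0x0f = aab8
query mem[0x10]=0xb8, mem[0x2a]=0x4c, mem[0x1f]=0x06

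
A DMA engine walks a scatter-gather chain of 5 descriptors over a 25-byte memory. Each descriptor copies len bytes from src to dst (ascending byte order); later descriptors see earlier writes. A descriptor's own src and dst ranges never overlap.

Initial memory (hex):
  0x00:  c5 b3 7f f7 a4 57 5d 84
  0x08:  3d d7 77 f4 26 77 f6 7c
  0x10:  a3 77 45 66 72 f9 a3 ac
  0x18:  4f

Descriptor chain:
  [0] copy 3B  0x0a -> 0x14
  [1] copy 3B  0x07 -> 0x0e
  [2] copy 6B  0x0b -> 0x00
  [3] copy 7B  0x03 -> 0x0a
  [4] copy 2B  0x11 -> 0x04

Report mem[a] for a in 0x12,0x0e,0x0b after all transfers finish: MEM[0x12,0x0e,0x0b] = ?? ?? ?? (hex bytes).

MEM[0x12,0x0e,0x0b] = 45 84 3d

  after D0: wrote 3B at 0x14 = 77f426
  after D1: wrote 3B at 0x0e = 843dd7
  after D2: wrote 6B at 0x00 = f42677843dd7
  after D3: wrote 7B at 0x0a = 843dd75d843dd7
  after D4: wrote 2B at 0x04 = 7745
query mem[0x12]=0x45, mem[0x0e]=0x84, mem[0x0b]=0x3d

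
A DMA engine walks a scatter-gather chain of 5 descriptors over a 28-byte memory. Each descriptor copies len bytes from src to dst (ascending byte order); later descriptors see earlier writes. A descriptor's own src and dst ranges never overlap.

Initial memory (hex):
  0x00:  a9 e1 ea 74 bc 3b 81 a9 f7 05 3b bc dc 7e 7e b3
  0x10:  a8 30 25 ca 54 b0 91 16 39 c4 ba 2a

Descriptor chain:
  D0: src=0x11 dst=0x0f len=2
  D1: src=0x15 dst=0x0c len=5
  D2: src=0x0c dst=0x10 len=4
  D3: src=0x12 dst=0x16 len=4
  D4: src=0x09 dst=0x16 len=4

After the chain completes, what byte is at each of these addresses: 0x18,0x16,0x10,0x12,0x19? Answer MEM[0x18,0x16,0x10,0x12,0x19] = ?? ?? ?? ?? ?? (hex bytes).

MEM[0x18,0x16,0x10,0x12,0x19] = bc 05 b0 16 b0

D0: mem[0x0f..0x10] <- [30 25]
D1: mem[0x0c..0x10] <- [b0 91 16 39 c4]
D2: mem[0x10..0x13] <- [b0 91 16 39]
D3: mem[0x16..0x19] <- [16 39 54 b0]
D4: mem[0x16..0x19] <- [05 3b bc b0]
query mem[0x18]=0xbc, mem[0x16]=0x05, mem[0x10]=0xb0, mem[0x12]=0x16, mem[0x19]=0xb0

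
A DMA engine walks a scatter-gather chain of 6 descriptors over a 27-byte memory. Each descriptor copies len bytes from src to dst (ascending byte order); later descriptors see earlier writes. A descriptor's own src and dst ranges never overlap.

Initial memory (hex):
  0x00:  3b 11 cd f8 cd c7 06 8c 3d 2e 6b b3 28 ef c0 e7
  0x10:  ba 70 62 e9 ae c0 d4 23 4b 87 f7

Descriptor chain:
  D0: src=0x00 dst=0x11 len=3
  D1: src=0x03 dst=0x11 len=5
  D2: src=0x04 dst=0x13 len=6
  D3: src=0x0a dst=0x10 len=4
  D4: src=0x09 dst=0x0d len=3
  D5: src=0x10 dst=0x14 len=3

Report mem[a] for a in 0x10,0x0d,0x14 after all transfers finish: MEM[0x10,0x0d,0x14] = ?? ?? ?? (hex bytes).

MEM[0x10,0x0d,0x14] = 6b 2e 6b

[0] 0x00->0x11 len=3 : 3b 11 cd
[1] 0x03->0x11 len=5 : f8 cd c7 06 8c
[2] 0x04->0x13 len=6 : cd c7 06 8c 3d 2e
[3] 0x0a->0x10 len=4 : 6b b3 28 ef
[4] 0x09->0x0d len=3 : 2e 6b b3
[5] 0x10->0x14 len=3 : 6b b3 28
query mem[0x10]=0x6b, mem[0x0d]=0x2e, mem[0x14]=0x6b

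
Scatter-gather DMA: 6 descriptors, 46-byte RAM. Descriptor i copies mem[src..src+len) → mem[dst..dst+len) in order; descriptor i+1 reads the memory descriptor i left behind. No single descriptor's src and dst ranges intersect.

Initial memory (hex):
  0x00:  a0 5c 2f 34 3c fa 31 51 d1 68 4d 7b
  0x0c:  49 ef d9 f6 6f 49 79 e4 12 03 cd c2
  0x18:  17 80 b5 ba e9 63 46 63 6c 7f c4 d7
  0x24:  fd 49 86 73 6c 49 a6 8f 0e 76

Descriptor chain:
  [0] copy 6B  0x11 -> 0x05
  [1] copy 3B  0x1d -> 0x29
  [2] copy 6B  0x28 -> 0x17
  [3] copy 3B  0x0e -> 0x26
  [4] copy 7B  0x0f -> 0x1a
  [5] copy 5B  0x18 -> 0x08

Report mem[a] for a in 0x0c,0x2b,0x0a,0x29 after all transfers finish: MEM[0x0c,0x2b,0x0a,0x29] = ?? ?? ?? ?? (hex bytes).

MEM[0x0c,0x2b,0x0a,0x29] = 49 63 f6 63

  after D0: wrote 6B at 0x05 = 4979e41203cd
  after D1: wrote 3B at 0x29 = 634663
  after D2: wrote 6B at 0x17 = 6c6346630e76
  after D3: wrote 3B at 0x26 = d9f66f
  after D4: wrote 7B at 0x1a = f66f4979e41203
  after D5: wrote 5B at 0x08 = 6346f66f49
query mem[0x0c]=0x49, mem[0x2b]=0x63, mem[0x0a]=0xf6, mem[0x29]=0x63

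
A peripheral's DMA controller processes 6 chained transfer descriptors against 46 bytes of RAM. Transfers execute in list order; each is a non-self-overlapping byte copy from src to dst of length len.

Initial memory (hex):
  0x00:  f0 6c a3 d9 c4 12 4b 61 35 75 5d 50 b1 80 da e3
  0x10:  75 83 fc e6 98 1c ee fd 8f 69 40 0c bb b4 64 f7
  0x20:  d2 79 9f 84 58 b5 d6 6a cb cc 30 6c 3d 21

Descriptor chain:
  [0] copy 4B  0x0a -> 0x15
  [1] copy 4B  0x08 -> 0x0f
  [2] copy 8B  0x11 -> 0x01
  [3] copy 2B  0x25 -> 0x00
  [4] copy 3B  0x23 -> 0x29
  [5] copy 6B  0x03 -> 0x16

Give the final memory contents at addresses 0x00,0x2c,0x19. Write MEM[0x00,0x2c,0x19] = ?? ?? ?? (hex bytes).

MEM[0x00,0x2c,0x19] = b5 3d 50

  after D0: wrote 4B at 0x15 = 5d50b180
  after D1: wrote 4B at 0x0f = 35755d50
  after D2: wrote 8B at 0x01 = 5d50e6985d50b180
  after D3: wrote 2B at 0x00 = b5d6
  after D4: wrote 3B at 0x29 = 8458b5
  after D5: wrote 6B at 0x16 = e6985d50b180
query mem[0x00]=0xb5, mem[0x2c]=0x3d, mem[0x19]=0x50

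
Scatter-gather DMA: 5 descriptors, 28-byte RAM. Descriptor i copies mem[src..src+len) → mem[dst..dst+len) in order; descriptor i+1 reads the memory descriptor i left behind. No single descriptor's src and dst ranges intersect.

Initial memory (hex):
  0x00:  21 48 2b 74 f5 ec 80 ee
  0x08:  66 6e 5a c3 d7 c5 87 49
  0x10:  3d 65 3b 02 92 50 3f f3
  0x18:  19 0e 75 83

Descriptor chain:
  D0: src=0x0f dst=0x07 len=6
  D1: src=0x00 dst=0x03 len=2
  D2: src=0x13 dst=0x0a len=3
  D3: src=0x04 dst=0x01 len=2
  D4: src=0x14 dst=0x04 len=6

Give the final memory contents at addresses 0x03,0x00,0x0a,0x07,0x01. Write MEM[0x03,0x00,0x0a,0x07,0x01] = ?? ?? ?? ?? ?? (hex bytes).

MEM[0x03,0x00,0x0a,0x07,0x01] = 21 21 02 f3 48

[0] 0x0f->0x07 len=6 : 49 3d 65 3b 02 92
[1] 0x00->0x03 len=2 : 21 48
[2] 0x13->0x0a len=3 : 02 92 50
[3] 0x04->0x01 len=2 : 48 ec
[4] 0x14->0x04 len=6 : 92 50 3f f3 19 0e
query mem[0x03]=0x21, mem[0x00]=0x21, mem[0x0a]=0x02, mem[0x07]=0xf3, mem[0x01]=0x48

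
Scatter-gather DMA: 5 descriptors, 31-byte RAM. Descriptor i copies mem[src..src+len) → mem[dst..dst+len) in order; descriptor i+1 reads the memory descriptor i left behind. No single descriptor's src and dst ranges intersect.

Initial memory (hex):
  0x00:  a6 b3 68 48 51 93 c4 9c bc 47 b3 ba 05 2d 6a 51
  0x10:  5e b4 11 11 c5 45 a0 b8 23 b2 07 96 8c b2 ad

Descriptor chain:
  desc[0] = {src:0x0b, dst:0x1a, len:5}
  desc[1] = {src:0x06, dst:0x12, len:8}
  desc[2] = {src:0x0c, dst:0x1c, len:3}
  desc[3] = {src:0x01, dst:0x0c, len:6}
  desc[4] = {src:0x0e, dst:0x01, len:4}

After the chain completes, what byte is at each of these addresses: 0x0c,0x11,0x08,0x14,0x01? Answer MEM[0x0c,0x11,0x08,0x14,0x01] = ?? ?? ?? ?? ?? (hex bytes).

#0 dst[0x1a+5] := {0xba,0x05,0x2d,0x6a,0x51}
#1 dst[0x12+8] := {0xc4,0x9c,0xbc,0x47,0xb3,0xba,0x05,0x2d}
#2 dst[0x1c+3] := {0x05,0x2d,0x6a}
#3 dst[0x0c+6] := {0xb3,0x68,0x48,0x51,0x93,0xc4}
#4 dst[0x01+4] := {0x48,0x51,0x93,0xc4}
query mem[0x0c]=0xb3, mem[0x11]=0xc4, mem[0x08]=0xbc, mem[0x14]=0xbc, mem[0x01]=0x48

MEM[0x0c,0x11,0x08,0x14,0x01] = b3 c4 bc bc 48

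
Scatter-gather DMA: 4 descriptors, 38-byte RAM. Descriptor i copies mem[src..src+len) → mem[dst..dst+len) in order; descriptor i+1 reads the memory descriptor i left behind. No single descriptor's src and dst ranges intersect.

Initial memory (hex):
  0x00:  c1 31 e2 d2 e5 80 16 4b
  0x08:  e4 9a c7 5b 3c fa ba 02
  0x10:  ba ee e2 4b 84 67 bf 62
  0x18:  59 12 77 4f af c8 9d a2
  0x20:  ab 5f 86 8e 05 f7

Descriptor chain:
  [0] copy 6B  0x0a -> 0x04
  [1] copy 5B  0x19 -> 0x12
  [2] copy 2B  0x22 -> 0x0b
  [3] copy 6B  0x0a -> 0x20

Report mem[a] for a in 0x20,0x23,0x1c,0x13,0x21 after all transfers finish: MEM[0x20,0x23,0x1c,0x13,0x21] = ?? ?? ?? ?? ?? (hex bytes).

MEM[0x20,0x23,0x1c,0x13,0x21] = c7 fa af 77 86

  after D0: wrote 6B at 0x04 = c75b3cfaba02
  after D1: wrote 5B at 0x12 = 12774fafc8
  after D2: wrote 2B at 0x0b = 868e
  after D3: wrote 6B at 0x20 = c7868efaba02
query mem[0x20]=0xc7, mem[0x23]=0xfa, mem[0x1c]=0xaf, mem[0x13]=0x77, mem[0x21]=0x86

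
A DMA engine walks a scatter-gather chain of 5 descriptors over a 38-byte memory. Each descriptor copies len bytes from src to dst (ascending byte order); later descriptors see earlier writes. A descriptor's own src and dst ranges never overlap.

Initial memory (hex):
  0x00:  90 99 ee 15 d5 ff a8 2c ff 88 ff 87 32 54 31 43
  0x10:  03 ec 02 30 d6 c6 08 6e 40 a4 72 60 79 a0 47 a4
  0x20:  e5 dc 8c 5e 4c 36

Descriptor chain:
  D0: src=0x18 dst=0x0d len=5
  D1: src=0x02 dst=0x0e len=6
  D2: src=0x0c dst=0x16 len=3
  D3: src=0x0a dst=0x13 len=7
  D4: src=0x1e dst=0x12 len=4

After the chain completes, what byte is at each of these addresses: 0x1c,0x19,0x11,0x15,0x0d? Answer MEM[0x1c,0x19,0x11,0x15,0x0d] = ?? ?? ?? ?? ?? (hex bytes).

MEM[0x1c,0x19,0x11,0x15,0x0d] = 79 d5 ff dc 40

  after D0: wrote 5B at 0x0d = 40a4726079
  after D1: wrote 6B at 0x0e = ee15d5ffa82c
  after D2: wrote 3B at 0x16 = 3240ee
  after D3: wrote 7B at 0x13 = ff873240ee15d5
  after D4: wrote 4B at 0x12 = 47a4e5dc
query mem[0x1c]=0x79, mem[0x19]=0xd5, mem[0x11]=0xff, mem[0x15]=0xdc, mem[0x0d]=0x40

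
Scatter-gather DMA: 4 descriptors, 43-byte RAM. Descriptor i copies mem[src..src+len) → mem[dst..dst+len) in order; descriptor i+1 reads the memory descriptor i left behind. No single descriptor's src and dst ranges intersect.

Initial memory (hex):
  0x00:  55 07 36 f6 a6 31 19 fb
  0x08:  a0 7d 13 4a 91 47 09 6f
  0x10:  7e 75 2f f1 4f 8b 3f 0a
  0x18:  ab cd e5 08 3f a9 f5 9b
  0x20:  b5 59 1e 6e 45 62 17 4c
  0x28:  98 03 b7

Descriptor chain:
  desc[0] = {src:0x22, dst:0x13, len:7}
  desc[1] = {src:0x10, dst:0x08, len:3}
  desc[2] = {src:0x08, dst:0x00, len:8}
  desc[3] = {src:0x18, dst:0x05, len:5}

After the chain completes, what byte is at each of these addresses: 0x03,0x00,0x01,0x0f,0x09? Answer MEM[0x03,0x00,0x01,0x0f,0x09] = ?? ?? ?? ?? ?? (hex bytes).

[0] 0x22->0x13 len=7 : 1e 6e 45 62 17 4c 98
[1] 0x10->0x08 len=3 : 7e 75 2f
[2] 0x08->0x00 len=8 : 7e 75 2f 4a 91 47 09 6f
[3] 0x18->0x05 len=5 : 4c 98 e5 08 3f
query mem[0x03]=0x4a, mem[0x00]=0x7e, mem[0x01]=0x75, mem[0x0f]=0x6f, mem[0x09]=0x3f

MEM[0x03,0x00,0x01,0x0f,0x09] = 4a 7e 75 6f 3f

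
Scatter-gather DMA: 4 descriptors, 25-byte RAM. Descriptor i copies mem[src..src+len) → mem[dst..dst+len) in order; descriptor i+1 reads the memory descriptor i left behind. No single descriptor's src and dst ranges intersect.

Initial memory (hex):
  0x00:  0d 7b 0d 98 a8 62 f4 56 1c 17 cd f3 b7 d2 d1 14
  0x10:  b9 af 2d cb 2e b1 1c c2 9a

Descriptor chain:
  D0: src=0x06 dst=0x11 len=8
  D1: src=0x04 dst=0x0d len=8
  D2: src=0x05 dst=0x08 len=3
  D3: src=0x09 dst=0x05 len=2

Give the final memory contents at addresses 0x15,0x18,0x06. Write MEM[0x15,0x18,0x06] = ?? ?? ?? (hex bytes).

MEM[0x15,0x18,0x06] = cd d2 56

  after D0: wrote 8B at 0x11 = f4561c17cdf3b7d2
  after D1: wrote 8B at 0x0d = a862f4561c17cdf3
  after D2: wrote 3B at 0x08 = 62f456
  after D3: wrote 2B at 0x05 = f456
query mem[0x15]=0xcd, mem[0x18]=0xd2, mem[0x06]=0x56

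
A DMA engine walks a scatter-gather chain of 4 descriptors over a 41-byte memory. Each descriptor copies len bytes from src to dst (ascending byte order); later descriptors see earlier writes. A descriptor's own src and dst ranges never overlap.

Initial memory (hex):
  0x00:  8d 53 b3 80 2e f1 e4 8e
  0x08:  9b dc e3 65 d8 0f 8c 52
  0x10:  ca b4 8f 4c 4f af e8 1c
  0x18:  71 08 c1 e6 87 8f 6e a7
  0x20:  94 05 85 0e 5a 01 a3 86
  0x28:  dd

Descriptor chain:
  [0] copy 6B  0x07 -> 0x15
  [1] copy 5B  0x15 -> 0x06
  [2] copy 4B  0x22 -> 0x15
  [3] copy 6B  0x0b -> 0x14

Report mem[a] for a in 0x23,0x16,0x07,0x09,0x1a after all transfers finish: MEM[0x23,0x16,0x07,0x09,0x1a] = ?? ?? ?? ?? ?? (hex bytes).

  after D0: wrote 6B at 0x15 = 8e9bdce365d8
  after D1: wrote 5B at 0x06 = 8e9bdce365
  after D2: wrote 4B at 0x15 = 850e5a01
  after D3: wrote 6B at 0x14 = 65d80f8c52ca
query mem[0x23]=0x0e, mem[0x16]=0x0f, mem[0x07]=0x9b, mem[0x09]=0xe3, mem[0x1a]=0xd8

MEM[0x23,0x16,0x07,0x09,0x1a] = 0e 0f 9b e3 d8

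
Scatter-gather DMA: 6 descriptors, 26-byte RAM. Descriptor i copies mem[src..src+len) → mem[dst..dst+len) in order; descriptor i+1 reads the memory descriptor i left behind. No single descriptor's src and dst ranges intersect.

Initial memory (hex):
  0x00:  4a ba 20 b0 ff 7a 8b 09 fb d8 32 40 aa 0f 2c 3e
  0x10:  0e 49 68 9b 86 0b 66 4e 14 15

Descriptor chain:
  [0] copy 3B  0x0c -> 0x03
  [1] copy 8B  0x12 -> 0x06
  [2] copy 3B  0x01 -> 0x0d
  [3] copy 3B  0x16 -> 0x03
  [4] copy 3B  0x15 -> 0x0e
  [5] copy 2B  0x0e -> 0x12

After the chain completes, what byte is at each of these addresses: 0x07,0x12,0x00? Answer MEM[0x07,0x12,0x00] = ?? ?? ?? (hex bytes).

D0: mem[0x03..0x05] <- [aa 0f 2c]
D1: mem[0x06..0x0d] <- [68 9b 86 0b 66 4e 14 15]
D2: mem[0x0d..0x0f] <- [ba 20 aa]
D3: mem[0x03..0x05] <- [66 4e 14]
D4: mem[0x0e..0x10] <- [0b 66 4e]
D5: mem[0x12..0x13] <- [0b 66]
query mem[0x07]=0x9b, mem[0x12]=0x0b, mem[0x00]=0x4a

MEM[0x07,0x12,0x00] = 9b 0b 4a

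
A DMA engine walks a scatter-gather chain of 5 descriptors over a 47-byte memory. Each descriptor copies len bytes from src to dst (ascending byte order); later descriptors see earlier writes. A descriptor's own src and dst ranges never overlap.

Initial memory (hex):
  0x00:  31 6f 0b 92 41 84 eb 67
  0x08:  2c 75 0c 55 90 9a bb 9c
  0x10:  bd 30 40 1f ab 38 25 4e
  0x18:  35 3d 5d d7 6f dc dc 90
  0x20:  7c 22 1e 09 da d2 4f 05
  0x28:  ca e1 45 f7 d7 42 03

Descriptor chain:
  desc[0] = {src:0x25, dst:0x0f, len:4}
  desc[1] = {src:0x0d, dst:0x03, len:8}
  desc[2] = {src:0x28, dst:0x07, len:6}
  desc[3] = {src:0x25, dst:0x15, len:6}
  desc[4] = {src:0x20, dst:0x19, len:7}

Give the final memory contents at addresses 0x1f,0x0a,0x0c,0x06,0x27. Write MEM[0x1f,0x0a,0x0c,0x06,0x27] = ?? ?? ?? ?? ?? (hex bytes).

MEM[0x1f,0x0a,0x0c,0x06,0x27] = 4f f7 42 4f 05

  after D0: wrote 4B at 0x0f = d24f05ca
  after D1: wrote 8B at 0x03 = 9abbd24f05ca1fab
  after D2: wrote 6B at 0x07 = cae145f7d742
  after D3: wrote 6B at 0x15 = d24f05cae145
  after D4: wrote 7B at 0x19 = 7c221e09dad24f
query mem[0x1f]=0x4f, mem[0x0a]=0xf7, mem[0x0c]=0x42, mem[0x06]=0x4f, mem[0x27]=0x05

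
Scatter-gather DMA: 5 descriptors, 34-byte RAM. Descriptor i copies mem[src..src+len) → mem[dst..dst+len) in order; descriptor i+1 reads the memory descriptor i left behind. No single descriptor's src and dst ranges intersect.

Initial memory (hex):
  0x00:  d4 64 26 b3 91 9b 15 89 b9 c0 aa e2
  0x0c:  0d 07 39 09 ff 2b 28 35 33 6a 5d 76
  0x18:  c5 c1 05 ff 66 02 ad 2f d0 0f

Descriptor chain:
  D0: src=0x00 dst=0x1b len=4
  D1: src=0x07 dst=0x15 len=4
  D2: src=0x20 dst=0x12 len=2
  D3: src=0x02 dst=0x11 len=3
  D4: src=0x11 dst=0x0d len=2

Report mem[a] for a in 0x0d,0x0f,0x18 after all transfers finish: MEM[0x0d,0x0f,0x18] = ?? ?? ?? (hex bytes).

MEM[0x0d,0x0f,0x18] = 26 09 aa

D0: mem[0x1b..0x1e] <- [d4 64 26 b3]
D1: mem[0x15..0x18] <- [89 b9 c0 aa]
D2: mem[0x12..0x13] <- [d0 0f]
D3: mem[0x11..0x13] <- [26 b3 91]
D4: mem[0x0d..0x0e] <- [26 b3]
query mem[0x0d]=0x26, mem[0x0f]=0x09, mem[0x18]=0xaa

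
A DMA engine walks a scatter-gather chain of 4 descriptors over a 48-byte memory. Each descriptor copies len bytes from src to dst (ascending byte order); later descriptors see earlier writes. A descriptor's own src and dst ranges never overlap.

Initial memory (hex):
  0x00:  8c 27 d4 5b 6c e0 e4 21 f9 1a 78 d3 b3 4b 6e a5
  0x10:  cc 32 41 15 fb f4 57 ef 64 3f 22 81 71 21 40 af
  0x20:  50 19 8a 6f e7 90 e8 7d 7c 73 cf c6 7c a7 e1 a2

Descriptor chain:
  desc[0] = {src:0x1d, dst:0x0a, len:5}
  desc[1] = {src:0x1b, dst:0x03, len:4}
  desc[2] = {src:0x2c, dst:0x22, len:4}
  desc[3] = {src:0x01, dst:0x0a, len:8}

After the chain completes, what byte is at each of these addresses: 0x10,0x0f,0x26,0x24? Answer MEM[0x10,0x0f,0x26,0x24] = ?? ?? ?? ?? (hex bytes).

  after D0: wrote 5B at 0x0a = 2140af5019
  after D1: wrote 4B at 0x03 = 81712140
  after D2: wrote 4B at 0x22 = 7ca7e1a2
  after D3: wrote 8B at 0x0a = 27d48171214021f9
query mem[0x10]=0x21, mem[0x0f]=0x40, mem[0x26]=0xe8, mem[0x24]=0xe1

MEM[0x10,0x0f,0x26,0x24] = 21 40 e8 e1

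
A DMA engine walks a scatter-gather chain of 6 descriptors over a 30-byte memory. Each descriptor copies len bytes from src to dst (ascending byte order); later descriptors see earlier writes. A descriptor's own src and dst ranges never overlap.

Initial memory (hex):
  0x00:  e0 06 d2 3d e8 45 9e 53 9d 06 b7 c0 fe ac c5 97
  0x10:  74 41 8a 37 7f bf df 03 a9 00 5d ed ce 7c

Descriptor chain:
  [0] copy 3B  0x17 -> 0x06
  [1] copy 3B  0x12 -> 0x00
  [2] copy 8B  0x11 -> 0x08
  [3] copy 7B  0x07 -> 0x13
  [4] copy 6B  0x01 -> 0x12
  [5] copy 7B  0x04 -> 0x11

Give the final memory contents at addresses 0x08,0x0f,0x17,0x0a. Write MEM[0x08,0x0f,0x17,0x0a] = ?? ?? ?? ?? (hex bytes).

  after D0: wrote 3B at 0x06 = 03a900
  after D1: wrote 3B at 0x00 = 8a377f
  after D2: wrote 8B at 0x08 = 418a377fbfdf03a9
  after D3: wrote 7B at 0x13 = a9418a377fbfdf
  after D4: wrote 6B at 0x12 = 377f3de84503
  after D5: wrote 7B at 0x11 = e84503a9418a37
query mem[0x08]=0x41, mem[0x0f]=0xa9, mem[0x17]=0x37, mem[0x0a]=0x37

MEM[0x08,0x0f,0x17,0x0a] = 41 a9 37 37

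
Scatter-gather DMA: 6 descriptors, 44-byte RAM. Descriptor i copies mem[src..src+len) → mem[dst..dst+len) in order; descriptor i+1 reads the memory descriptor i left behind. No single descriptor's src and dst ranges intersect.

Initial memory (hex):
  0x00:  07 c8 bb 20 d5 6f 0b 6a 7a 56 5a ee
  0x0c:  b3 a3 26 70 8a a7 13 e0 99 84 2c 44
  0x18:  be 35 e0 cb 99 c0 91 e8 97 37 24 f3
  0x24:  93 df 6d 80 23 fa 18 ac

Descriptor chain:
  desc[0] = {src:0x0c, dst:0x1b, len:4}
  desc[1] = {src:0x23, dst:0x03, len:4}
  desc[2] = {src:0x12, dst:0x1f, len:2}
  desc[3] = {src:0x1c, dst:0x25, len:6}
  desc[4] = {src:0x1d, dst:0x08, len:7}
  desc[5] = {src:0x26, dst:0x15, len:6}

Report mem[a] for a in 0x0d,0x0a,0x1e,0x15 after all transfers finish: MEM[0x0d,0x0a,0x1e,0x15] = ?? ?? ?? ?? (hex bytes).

MEM[0x0d,0x0a,0x1e,0x15] = 24 13 70 26

  after D0: wrote 4B at 0x1b = b3a32670
  after D1: wrote 4B at 0x03 = f393df6d
  after D2: wrote 2B at 0x1f = 13e0
  after D3: wrote 6B at 0x25 = a3267013e037
  after D4: wrote 7B at 0x08 = 267013e03724f3
  after D5: wrote 6B at 0x15 = 267013e037ac
query mem[0x0d]=0x24, mem[0x0a]=0x13, mem[0x1e]=0x70, mem[0x15]=0x26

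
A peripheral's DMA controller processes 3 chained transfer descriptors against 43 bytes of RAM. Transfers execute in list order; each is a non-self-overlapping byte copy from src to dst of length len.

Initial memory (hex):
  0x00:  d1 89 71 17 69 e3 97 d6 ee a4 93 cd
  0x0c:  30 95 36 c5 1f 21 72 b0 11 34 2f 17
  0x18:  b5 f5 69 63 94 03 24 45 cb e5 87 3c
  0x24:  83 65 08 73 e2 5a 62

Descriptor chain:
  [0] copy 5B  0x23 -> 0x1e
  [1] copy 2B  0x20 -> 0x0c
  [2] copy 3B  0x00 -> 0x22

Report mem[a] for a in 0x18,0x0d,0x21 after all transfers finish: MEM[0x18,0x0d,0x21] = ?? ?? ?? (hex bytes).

MEM[0x18,0x0d,0x21] = b5 08 08

#0 dst[0x1e+5] := {0x3c,0x83,0x65,0x08,0x73}
#1 dst[0x0c+2] := {0x65,0x08}
#2 dst[0x22+3] := {0xd1,0x89,0x71}
query mem[0x18]=0xb5, mem[0x0d]=0x08, mem[0x21]=0x08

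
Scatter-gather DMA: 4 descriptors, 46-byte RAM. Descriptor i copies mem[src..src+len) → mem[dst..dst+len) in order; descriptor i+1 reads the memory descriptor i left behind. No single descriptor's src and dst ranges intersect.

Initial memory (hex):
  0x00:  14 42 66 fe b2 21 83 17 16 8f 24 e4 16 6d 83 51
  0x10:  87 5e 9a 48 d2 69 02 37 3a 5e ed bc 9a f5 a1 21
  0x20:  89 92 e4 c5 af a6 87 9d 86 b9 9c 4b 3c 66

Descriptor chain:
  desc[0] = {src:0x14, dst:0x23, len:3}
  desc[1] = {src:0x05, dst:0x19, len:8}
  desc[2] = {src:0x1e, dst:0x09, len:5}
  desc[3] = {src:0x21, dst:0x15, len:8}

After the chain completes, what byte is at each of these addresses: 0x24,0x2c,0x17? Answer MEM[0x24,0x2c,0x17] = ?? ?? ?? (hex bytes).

MEM[0x24,0x2c,0x17] = 69 3c d2

  after D0: wrote 3B at 0x23 = d26902
  after D1: wrote 8B at 0x19 = 218317168f24e416
  after D2: wrote 5B at 0x09 = 24e41692e4
  after D3: wrote 8B at 0x15 = 92e4d26902879d86
query mem[0x24]=0x69, mem[0x2c]=0x3c, mem[0x17]=0xd2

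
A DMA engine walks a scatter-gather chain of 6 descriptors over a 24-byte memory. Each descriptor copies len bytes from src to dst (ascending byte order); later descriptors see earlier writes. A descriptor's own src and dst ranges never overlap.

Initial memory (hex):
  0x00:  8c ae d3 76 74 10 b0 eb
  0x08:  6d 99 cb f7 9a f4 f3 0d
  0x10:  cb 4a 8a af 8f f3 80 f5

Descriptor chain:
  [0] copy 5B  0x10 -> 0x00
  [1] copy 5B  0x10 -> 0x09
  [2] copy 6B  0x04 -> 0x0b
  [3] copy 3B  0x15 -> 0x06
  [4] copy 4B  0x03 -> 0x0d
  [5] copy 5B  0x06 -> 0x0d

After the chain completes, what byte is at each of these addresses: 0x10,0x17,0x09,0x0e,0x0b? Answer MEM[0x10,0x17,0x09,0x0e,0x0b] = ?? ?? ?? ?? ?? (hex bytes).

  after D0: wrote 5B at 0x00 = cb4a8aaf8f
  after D1: wrote 5B at 0x09 = cb4a8aaf8f
  after D2: wrote 6B at 0x0b = 8f10b0eb6dcb
  after D3: wrote 3B at 0x06 = f380f5
  after D4: wrote 4B at 0x0d = af8f10f3
  after D5: wrote 5B at 0x0d = f380f5cb4a
query mem[0x10]=0xcb, mem[0x17]=0xf5, mem[0x09]=0xcb, mem[0x0e]=0x80, mem[0x0b]=0x8f

MEM[0x10,0x17,0x09,0x0e,0x0b] = cb f5 cb 80 8f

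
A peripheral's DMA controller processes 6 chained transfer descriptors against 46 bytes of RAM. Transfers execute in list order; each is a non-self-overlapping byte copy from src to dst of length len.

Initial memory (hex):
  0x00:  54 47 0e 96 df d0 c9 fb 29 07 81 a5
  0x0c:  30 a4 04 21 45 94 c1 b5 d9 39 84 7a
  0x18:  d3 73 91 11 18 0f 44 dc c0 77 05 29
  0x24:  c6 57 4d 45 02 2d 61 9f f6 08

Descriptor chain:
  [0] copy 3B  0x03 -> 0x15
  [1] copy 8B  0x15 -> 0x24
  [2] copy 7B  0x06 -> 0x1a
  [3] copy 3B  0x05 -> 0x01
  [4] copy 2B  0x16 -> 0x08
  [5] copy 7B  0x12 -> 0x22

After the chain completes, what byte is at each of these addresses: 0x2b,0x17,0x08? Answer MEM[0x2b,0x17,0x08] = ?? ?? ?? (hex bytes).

  after D0: wrote 3B at 0x15 = 96dfd0
  after D1: wrote 8B at 0x24 = 96dfd0d373911118
  after D2: wrote 7B at 0x1a = c9fb290781a530
  after D3: wrote 3B at 0x01 = d0c9fb
  after D4: wrote 2B at 0x08 = dfd0
  after D5: wrote 7B at 0x22 = c1b5d996dfd0d3
query mem[0x2b]=0x18, mem[0x17]=0xd0, mem[0x08]=0xdf

MEM[0x2b,0x17,0x08] = 18 d0 df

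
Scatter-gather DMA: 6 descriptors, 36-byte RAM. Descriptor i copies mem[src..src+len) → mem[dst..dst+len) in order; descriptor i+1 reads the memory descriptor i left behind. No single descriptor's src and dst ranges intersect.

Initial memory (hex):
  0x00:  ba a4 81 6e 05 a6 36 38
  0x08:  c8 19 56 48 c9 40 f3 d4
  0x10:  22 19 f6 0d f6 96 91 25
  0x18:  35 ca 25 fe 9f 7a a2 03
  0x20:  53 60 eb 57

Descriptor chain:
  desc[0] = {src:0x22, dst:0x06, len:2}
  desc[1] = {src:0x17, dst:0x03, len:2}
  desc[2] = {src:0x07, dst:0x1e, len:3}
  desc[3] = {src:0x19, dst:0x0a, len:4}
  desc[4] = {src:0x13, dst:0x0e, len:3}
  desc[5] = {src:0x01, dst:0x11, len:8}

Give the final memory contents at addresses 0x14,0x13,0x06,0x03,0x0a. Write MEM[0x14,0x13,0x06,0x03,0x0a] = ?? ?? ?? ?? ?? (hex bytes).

MEM[0x14,0x13,0x06,0x03,0x0a] = 35 25 eb 25 ca

  after D0: wrote 2B at 0x06 = eb57
  after D1: wrote 2B at 0x03 = 2535
  after D2: wrote 3B at 0x1e = 57c819
  after D3: wrote 4B at 0x0a = ca25fe9f
  after D4: wrote 3B at 0x0e = 0df696
  after D5: wrote 8B at 0x11 = a4812535a6eb57c8
query mem[0x14]=0x35, mem[0x13]=0x25, mem[0x06]=0xeb, mem[0x03]=0x25, mem[0x0a]=0xca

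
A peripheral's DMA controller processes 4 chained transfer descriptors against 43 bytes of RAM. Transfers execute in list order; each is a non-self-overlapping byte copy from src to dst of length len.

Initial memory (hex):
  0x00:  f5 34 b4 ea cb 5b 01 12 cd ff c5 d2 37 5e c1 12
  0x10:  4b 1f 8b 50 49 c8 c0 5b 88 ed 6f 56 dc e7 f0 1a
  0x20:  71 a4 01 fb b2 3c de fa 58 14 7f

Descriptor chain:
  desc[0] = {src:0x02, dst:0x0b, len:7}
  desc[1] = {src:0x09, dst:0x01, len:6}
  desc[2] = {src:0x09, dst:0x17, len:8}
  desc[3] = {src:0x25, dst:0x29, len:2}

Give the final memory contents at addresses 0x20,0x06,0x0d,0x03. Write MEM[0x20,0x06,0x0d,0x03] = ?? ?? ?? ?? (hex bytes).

MEM[0x20,0x06,0x0d,0x03] = 71 5b cb b4

[0] 0x02->0x0b len=7 : b4 ea cb 5b 01 12 cd
[1] 0x09->0x01 len=6 : ff c5 b4 ea cb 5b
[2] 0x09->0x17 len=8 : ff c5 b4 ea cb 5b 01 12
[3] 0x25->0x29 len=2 : 3c de
query mem[0x20]=0x71, mem[0x06]=0x5b, mem[0x0d]=0xcb, mem[0x03]=0xb4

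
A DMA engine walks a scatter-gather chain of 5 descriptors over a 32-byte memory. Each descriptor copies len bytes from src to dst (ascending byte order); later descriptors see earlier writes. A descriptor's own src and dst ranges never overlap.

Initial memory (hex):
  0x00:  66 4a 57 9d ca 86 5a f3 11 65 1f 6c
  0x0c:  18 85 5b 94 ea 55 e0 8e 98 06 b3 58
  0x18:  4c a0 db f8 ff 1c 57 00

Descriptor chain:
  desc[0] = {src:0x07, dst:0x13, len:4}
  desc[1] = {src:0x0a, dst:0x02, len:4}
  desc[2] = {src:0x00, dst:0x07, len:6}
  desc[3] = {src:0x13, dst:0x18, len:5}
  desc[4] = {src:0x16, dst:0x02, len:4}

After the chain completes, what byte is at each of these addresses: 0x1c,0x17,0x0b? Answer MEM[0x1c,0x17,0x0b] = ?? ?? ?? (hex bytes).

MEM[0x1c,0x17,0x0b] = 58 58 18

D0: mem[0x13..0x16] <- [f3 11 65 1f]
D1: mem[0x02..0x05] <- [1f 6c 18 85]
D2: mem[0x07..0x0c] <- [66 4a 1f 6c 18 85]
D3: mem[0x18..0x1c] <- [f3 11 65 1f 58]
D4: mem[0x02..0x05] <- [1f 58 f3 11]
query mem[0x1c]=0x58, mem[0x17]=0x58, mem[0x0b]=0x18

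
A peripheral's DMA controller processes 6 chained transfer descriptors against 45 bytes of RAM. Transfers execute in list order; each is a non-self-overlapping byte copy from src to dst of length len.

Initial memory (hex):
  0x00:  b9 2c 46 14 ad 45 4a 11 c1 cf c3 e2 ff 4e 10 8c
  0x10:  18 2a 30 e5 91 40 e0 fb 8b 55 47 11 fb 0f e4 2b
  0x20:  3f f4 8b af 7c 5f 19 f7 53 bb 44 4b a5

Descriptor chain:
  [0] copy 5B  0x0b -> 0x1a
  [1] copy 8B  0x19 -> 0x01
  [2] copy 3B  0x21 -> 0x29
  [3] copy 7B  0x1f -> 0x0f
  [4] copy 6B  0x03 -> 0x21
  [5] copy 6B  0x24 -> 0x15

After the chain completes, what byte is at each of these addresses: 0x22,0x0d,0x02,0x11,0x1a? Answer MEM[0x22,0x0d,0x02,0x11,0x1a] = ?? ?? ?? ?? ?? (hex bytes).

D0: mem[0x1a..0x1e] <- [e2 ff 4e 10 8c]
D1: mem[0x01..0x08] <- [55 e2 ff 4e 10 8c 2b 3f]
D2: mem[0x29..0x2b] <- [f4 8b af]
D3: mem[0x0f..0x15] <- [2b 3f f4 8b af 7c 5f]
D4: mem[0x21..0x26] <- [ff 4e 10 8c 2b 3f]
D5: mem[0x15..0x1a] <- [8c 2b 3f f7 53 f4]
query mem[0x22]=0x4e, mem[0x0d]=0x4e, mem[0x02]=0xe2, mem[0x11]=0xf4, mem[0x1a]=0xf4

MEM[0x22,0x0d,0x02,0x11,0x1a] = 4e 4e e2 f4 f4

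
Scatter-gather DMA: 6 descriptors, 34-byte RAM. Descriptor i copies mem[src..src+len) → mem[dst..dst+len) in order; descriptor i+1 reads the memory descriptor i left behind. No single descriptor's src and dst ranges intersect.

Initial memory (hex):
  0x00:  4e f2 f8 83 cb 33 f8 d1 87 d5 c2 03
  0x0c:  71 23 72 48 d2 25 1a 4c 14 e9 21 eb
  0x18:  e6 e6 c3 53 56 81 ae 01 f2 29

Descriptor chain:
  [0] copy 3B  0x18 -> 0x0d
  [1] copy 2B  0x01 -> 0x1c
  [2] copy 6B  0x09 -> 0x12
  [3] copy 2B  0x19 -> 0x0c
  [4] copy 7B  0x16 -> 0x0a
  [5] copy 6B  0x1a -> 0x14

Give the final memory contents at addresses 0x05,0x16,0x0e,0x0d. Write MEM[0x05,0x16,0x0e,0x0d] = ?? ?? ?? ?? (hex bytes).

D0: mem[0x0d..0x0f] <- [e6 e6 c3]
D1: mem[0x1c..0x1d] <- [f2 f8]
D2: mem[0x12..0x17] <- [d5 c2 03 71 e6 e6]
D3: mem[0x0c..0x0d] <- [e6 c3]
D4: mem[0x0a..0x10] <- [e6 e6 e6 e6 c3 53 f2]
D5: mem[0x14..0x19] <- [c3 53 f2 f8 ae 01]
query mem[0x05]=0x33, mem[0x16]=0xf2, mem[0x0e]=0xc3, mem[0x0d]=0xe6

MEM[0x05,0x16,0x0e,0x0d] = 33 f2 c3 e6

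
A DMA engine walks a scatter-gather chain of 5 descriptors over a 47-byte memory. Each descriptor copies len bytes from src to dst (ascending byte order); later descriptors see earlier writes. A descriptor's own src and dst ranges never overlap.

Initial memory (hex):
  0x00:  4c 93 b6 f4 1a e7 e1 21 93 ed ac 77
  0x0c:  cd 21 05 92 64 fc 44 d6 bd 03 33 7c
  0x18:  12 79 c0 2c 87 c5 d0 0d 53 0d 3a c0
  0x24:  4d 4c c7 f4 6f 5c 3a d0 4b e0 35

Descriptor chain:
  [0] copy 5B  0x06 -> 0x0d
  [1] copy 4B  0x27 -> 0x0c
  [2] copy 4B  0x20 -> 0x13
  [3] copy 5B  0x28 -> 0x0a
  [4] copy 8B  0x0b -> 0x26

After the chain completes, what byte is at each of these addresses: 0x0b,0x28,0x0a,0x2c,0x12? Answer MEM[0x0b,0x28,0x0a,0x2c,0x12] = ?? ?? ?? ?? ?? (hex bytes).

[0] 0x06->0x0d len=5 : e1 21 93 ed ac
[1] 0x27->0x0c len=4 : f4 6f 5c 3a
[2] 0x20->0x13 len=4 : 53 0d 3a c0
[3] 0x28->0x0a len=5 : 6f 5c 3a d0 4b
[4] 0x0b->0x26 len=8 : 5c 3a d0 4b 3a ed ac 44
query mem[0x0b]=0x5c, mem[0x28]=0xd0, mem[0x0a]=0x6f, mem[0x2c]=0xac, mem[0x12]=0x44

MEM[0x0b,0x28,0x0a,0x2c,0x12] = 5c d0 6f ac 44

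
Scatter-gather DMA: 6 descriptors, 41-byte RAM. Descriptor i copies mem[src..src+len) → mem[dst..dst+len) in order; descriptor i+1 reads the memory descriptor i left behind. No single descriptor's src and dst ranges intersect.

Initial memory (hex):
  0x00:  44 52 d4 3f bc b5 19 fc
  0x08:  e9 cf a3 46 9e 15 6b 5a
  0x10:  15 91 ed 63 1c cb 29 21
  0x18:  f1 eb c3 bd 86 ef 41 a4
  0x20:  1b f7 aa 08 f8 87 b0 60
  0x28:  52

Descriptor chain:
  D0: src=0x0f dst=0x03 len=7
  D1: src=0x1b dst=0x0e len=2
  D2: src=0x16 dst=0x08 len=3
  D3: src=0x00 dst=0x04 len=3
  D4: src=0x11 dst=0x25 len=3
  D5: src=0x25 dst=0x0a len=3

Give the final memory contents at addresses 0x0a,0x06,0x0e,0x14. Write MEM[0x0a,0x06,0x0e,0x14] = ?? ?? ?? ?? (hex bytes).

  after D0: wrote 7B at 0x03 = 5a1591ed631ccb
  after D1: wrote 2B at 0x0e = bd86
  after D2: wrote 3B at 0x08 = 2921f1
  after D3: wrote 3B at 0x04 = 4452d4
  after D4: wrote 3B at 0x25 = 91ed63
  after D5: wrote 3B at 0x0a = 91ed63
query mem[0x0a]=0x91, mem[0x06]=0xd4, mem[0x0e]=0xbd, mem[0x14]=0x1c

MEM[0x0a,0x06,0x0e,0x14] = 91 d4 bd 1c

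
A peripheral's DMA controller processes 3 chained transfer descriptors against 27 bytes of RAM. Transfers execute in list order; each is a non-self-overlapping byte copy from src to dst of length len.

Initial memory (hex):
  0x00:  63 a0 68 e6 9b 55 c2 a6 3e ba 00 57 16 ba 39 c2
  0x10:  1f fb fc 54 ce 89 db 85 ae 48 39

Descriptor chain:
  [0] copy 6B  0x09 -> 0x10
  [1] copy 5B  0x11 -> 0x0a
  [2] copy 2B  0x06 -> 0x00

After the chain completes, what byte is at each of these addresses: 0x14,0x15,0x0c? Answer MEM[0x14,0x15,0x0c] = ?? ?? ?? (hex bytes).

MEM[0x14,0x15,0x0c] = ba 39 16

[0] 0x09->0x10 len=6 : ba 00 57 16 ba 39
[1] 0x11->0x0a len=5 : 00 57 16 ba 39
[2] 0x06->0x00 len=2 : c2 a6
query mem[0x14]=0xba, mem[0x15]=0x39, mem[0x0c]=0x16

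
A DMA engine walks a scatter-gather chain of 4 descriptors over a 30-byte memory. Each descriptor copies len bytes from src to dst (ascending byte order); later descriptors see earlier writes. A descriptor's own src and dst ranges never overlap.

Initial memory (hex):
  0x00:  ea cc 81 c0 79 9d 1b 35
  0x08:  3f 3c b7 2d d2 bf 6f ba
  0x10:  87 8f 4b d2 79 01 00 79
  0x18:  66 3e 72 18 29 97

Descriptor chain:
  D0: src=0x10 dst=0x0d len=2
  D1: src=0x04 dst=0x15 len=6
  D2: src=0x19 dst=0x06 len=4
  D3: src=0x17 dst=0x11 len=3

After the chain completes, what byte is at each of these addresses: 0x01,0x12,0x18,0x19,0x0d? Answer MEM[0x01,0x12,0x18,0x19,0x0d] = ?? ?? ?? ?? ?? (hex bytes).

MEM[0x01,0x12,0x18,0x19,0x0d] = cc 35 35 3f 87

#0 dst[0x0d+2] := {0x87,0x8f}
#1 dst[0x15+6] := {0x79,0x9d,0x1b,0x35,0x3f,0x3c}
#2 dst[0x06+4] := {0x3f,0x3c,0x18,0x29}
#3 dst[0x11+3] := {0x1b,0x35,0x3f}
query mem[0x01]=0xcc, mem[0x12]=0x35, mem[0x18]=0x35, mem[0x19]=0x3f, mem[0x0d]=0x87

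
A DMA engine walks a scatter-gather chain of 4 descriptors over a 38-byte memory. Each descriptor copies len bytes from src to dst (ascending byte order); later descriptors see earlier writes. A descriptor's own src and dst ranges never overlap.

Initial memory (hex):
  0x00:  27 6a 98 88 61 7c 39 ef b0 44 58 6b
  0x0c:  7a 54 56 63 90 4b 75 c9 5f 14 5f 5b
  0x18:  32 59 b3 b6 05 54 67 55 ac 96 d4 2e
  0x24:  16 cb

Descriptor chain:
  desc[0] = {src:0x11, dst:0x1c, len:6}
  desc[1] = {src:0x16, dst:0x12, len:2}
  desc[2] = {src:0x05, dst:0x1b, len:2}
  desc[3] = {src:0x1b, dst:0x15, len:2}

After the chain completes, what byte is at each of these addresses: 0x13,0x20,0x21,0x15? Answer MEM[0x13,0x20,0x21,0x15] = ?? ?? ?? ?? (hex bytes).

  after D0: wrote 6B at 0x1c = 4b75c95f145f
  after D1: wrote 2B at 0x12 = 5f5b
  after D2: wrote 2B at 0x1b = 7c39
  after D3: wrote 2B at 0x15 = 7c39
query mem[0x13]=0x5b, mem[0x20]=0x14, mem[0x21]=0x5f, mem[0x15]=0x7c

MEM[0x13,0x20,0x21,0x15] = 5b 14 5f 7c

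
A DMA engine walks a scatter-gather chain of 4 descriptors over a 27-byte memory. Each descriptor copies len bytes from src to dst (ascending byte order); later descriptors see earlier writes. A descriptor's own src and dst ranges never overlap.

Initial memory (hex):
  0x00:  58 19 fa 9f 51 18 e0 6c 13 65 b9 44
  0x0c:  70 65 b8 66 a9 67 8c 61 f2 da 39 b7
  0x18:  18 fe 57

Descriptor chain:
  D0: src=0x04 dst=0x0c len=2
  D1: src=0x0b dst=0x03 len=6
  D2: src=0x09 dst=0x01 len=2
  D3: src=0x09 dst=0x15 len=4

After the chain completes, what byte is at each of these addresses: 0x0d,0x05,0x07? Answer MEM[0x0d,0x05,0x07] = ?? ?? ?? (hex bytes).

D0: mem[0x0c..0x0d] <- [51 18]
D1: mem[0x03..0x08] <- [44 51 18 b8 66 a9]
D2: mem[0x01..0x02] <- [65 b9]
D3: mem[0x15..0x18] <- [65 b9 44 51]
query mem[0x0d]=0x18, mem[0x05]=0x18, mem[0x07]=0x66

MEM[0x0d,0x05,0x07] = 18 18 66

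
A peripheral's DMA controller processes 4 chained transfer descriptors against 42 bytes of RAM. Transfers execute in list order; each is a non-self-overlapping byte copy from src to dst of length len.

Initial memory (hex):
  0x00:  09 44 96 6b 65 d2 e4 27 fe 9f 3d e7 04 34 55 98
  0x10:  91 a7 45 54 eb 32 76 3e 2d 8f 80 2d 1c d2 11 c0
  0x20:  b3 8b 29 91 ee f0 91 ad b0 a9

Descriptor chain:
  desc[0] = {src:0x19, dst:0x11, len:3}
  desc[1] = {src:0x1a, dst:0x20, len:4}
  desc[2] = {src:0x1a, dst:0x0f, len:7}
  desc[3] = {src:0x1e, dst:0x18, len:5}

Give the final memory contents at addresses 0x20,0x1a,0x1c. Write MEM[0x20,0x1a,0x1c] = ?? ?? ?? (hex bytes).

MEM[0x20,0x1a,0x1c] = 80 80 1c

#0 dst[0x11+3] := {0x8f,0x80,0x2d}
#1 dst[0x20+4] := {0x80,0x2d,0x1c,0xd2}
#2 dst[0x0f+7] := {0x80,0x2d,0x1c,0xd2,0x11,0xc0,0x80}
#3 dst[0x18+5] := {0x11,0xc0,0x80,0x2d,0x1c}
query mem[0x20]=0x80, mem[0x1a]=0x80, mem[0x1c]=0x1c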